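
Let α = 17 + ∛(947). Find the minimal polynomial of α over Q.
m_α(x) = x^3 - 51x^2 + 867x - 5860

Set β = α - 17 = ∛(947), so β^3 = 947. Then (α - 17)^3 - 947 = 0, i.e. α is a root of g(x) = (x - 17)^3 - 947 = x^3 - 51x^2 + 867x - 5860. Since g(x) = h(x - 17) where h(x) = x^3 - 947, and h is irreducible over Q (because 947 is not a perfect cube, so h has no rational root, and a monic cubic with no rational root is irreducible), g is also irreducible (irreducibility is preserved under the substitution x → x - 17). Hence m_α(x) = x^3 - 51x^2 + 867x - 5860.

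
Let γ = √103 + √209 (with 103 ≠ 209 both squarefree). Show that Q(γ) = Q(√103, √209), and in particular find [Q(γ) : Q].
[Q(γ) : Q] = 4 (equivalently, Q(γ) = Q(√103, √209))

Obviously Q(γ) ⊆ Q(√103, √209), and [Q(√103, √209):Q] = 4 (since 103, 209 are distinct squarefree integers > 1 with 21527 not a perfect square). To show equality we compute the minimal polynomial of γ. From γ = √103 + √209: γ^2 = 103 + 2√(21527) + 209 = 312 + 2√(21527), so γ^2 - 312 = 2√(21527); squaring, (γ^2 - 312)^2 = 4·21527, i.e. γ^4 - 624γ^2 + 97344 - 86108 = 0, i.e. γ^4 - 624γ^2 + 11236 = 0. So γ is a root of x^4 - 624x^2 + 11236. This polynomial is irreducible over Q: it has no rational root (each ±√103 ± √209 is irrational), and any factorization into two quadratics over Q would force √(21527) ∈ Q (pairing opposite roots) or √103, √209 ∈ Q (other pairings), all impossible. Hence [Q(γ):Q] = 4 = [Q(√103, √209):Q], so Q(γ) = Q(√103, √209).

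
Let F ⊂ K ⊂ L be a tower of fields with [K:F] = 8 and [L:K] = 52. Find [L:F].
[L:F] = 416

The tower law says that for any tower of field extensions F ⊂ K ⊂ L with finite degrees, [L:F] = [L:K] · [K:F]. Here this gives [L:F] = 52 · 8 = 416.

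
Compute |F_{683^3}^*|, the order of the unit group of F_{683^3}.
|F_{683^3}^*| = 318611986

F_{683^3} has 683^3 = 318611987 elements; its multiplicative group consists of all nonzero elements, so |F_{683^3}^*| = 318611987 - 1 = 318611986. (It is cyclic since any finite subgroup of the multiplicative group of a field is cyclic.)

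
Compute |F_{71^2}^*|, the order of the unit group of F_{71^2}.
|F_{71^2}^*| = 5040

F_{71^2} has 71^2 = 5041 elements; its multiplicative group consists of all nonzero elements, so |F_{71^2}^*| = 5041 - 1 = 5040. (It is cyclic since any finite subgroup of the multiplicative group of a field is cyclic.)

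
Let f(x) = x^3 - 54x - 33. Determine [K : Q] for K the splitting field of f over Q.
[K : Q] = 6

By the rational root test, any rational root of the monic integer polynomial f(x) = x^3 - 54x - 33 must be an integer dividing the constant term -33, i.e. one of ±{1, 3, 11, 33}. Evaluating: f(1) = -86, f(-1) = 20, f(3) = -168, f(-3) = 102, f(11) = 704, f(-11) = -770, f(33) = 34122, f(-33) = -34188; none is 0, so f has no rational root and is therefore irreducible over Q (a cubic with no linear factor over a field is irreducible). For an irreducible cubic, the Galois group is A_3 or S_3 according as the discriminant disc(f) = -4a^3 - 27b^2 = -4·(-54)^3 - 27·(-33)^2 = 600453 is or is not a square in Q. Here disc(f) = 600453 is not a perfect square in Q, so the Galois group of f over Q is not contained in A_3 and must be all of S_3. The splitting field has degree |S_3| = 6 over Q, so [K : Q] = 6.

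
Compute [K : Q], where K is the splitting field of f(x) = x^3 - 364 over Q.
[K : Q] = 6

The roots of x^3 - 364 are ∛364, ω∛364, ω^2∛364 where ω = e^(2πi/3) is a primitive cube root of unity, so K = Q(∛364, ω). Now [Q(∛364):Q] = 3 (since 364 is not a perfect cube, x^3 - 364 is irreducible) and [Q(ω):Q] = 2. Both 2 and 3 divide [K:Q], and [K:Q] ≤ 3·2 = 6, so [K:Q] = 6. (Equivalently: Q(∛364) ⊂ R but ω ∉ R, so [K : Q(∛364)] = 2.)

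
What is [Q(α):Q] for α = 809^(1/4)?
[Q(α):Q] = 4

α is a root of x^4 - 809. By Eisenstein's criterion at the prime p = 809 (which divides the constant term 809 but p^2 = 654481 does not, since 809 is squarefree), x^4 - 809 is irreducible over Q. Hence [Q(α):Q] = 4.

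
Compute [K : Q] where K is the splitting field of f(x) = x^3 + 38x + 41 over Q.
[K : Q] = 6

By the rational root test, any rational root of the monic integer polynomial f(x) = x^3 + 38x + 41 must be an integer dividing the constant term 41, i.e. one of ±{1, 41}. Evaluating: f(1) = 80, f(-1) = 2, f(41) = 70520, f(-41) = -70438; none is 0, so f has no rational root and is therefore irreducible over Q (a cubic with no linear factor over a field is irreducible). For an irreducible cubic, the Galois group is A_3 or S_3 according as the discriminant disc(f) = -4a^3 - 27b^2 = -4·(38)^3 - 27·(41)^2 = -264875 is or is not a square in Q. Here disc(f) = -264875 is not a perfect square in Q, so the Galois group of f over Q is not contained in A_3 and must be all of S_3. The splitting field has degree |S_3| = 6 over Q, so [K : Q] = 6.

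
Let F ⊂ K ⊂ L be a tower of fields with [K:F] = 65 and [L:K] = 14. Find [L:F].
[L:F] = 910

The tower law says that for any tower of field extensions F ⊂ K ⊂ L with finite degrees, [L:F] = [L:K] · [K:F]. Here this gives [L:F] = 14 · 65 = 910.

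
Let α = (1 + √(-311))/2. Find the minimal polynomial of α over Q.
m_α(x) = x^2 - x + 78

From 2α - 1 = √(-311), squaring gives (2α - 1)^2 = -311, i.e. 4α^2 - 4α + 1 = -311, so α^2 - α + (1 + 311)/4 = 0. Since -311 ≡ 1 (mod 4), (1 + 311)/4 = 78 ∈ Z. The polynomial x^2 - x + 78 has discriminant 1 - 4·(78) = -311, which is not a perfect square in Q (d = -311 is squarefree and ≠ 1), so x^2 - x + 78 is irreducible over Q. It is the minimal polynomial of α.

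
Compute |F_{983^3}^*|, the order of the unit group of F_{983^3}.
|F_{983^3}^*| = 949862086

F_{983^3} has 983^3 = 949862087 elements; its multiplicative group consists of all nonzero elements, so |F_{983^3}^*| = 949862087 - 1 = 949862086. (It is cyclic since any finite subgroup of the multiplicative group of a field is cyclic.)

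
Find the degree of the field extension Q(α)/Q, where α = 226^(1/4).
[Q(α):Q] = 4

α is a root of x^4 - 226. By Eisenstein's criterion at the prime p = 2 (which divides the constant term 226 but p^2 = 4 does not, since 226 is squarefree), x^4 - 226 is irreducible over Q. Hence [Q(α):Q] = 4.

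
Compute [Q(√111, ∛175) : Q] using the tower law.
[Q(√111, ∛175) : Q] = 6

Let L = Q(√111, ∛175). Since Q(√111) ⊂ L and [Q(√111):Q] = 2, the tower law gives 2 | [L:Q]. Likewise Q(∛175) ⊂ L with [Q(∛175):Q] = 3 (because 175 is not a perfect cube), so 3 | [L:Q]. As gcd(2,3) = 1, [L:Q] is divisible by 6. Conversely L is generated over Q by √111 and ∛175, so [L:Q] ≤ 2·3 = 6. Therefore [Q(√111, ∛175) : Q] = 6.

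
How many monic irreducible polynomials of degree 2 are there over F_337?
There are 56616 monic irreducible polynomials of degree 2 over F_337

Each element of F_{337^2} that lies in no proper subfield is a root of exactly one monic irreducible of degree 2 over F_337, and each such polynomial has 2 distinct roots in F_{337^2}. By Möbius inversion the count is N_337(2) = (1/2) Σ_{d|2} μ(2/d) · 337^d = (1/2)(μ(2)·337^1 + μ(1)·337^2) = 113232/2 = 56616.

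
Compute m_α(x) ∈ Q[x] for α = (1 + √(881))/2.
m_α(x) = x^2 - x - 220

From 2α - 1 = √(881), squaring gives (2α - 1)^2 = 881, i.e. 4α^2 - 4α + 1 = 881, so α^2 - α + (1 - 881)/4 = 0. Since 881 ≡ 1 (mod 4), (1 - 881)/4 = -220 ∈ Z. The polynomial x^2 - x - 220 has discriminant 1 - 4·(-220) = 881, which is not a perfect square in Q (d = 881 is squarefree and ≠ 1), so x^2 - x - 220 is irreducible over Q. It is the minimal polynomial of α.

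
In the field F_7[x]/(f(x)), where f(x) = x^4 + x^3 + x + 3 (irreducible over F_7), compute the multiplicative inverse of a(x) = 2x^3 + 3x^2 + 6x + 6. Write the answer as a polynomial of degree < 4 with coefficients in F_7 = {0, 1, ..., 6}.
a(x)^(-1) ≡ 5x^3 + 6x^2 + 3x (mod f(x))

Since f is irreducible over F_7, F_7[x]/(f) is a field and a(x) ≠ 0 has an inverse. Apply the extended Euclidean algorithm to f(x) and a(x) in F_7[x]: f(x) = (4x + 5)·a(x) + (3x^2 + 3x + 1);  a(x) = (3x + 5)·(3x^2 + 3x + 1) + (2x + 1);  (3x^2 + 3x + 1) = (5x + 6)·(2x + 1) + (2). The last nonzero remainder is the constant 2 = gcd(f, a) in F_7. Back-substituting through the division chain expresses 2 = s(x)·a(x) + t(x)·f(x) with s(x) ≡ 3x^3 + 5x^2 + 6x (mod f), so (3x^3 + 5x^2 + 6x)·a(x) ≡ 2 (mod f). Multiplying by 2^(-1) ≡ 4 in F_7 gives a(x)^(-1) ≡ 4·(3x^3 + 5x^2 + 6x) ≡ 5x^3 + 6x^2 + 3x (mod f). Check: (2x^3 + 3x^2 + 6x + 6)·(5x^3 + 6x^2 + 3x) = 3x^6 + 6x^5 + 5x^4 + 5x^3 + 5x^2 + 4x ≡ 1 (mod x^4 + x^3 + x + 3).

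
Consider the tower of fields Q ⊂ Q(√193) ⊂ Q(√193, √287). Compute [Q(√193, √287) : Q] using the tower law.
[Q(√193, √287) : Q] = 4

[Q(√193):Q] = 2 (min poly x^2 - 193, irreducible since 193 is squarefree > 1). For the top step, suppose √287 ∈ Q(√193), say √287 = c + d√193 with c, d ∈ Q. Squaring: 287 = c^2 + 193d^2 + 2cd√193. Since √193 ∉ Q this forces 2cd = 0. If d = 0 then √287 = c ∈ Q, contradicting 287 squarefree > 1. If c = 0 then 287 = 193d^2, so 193·287 = (193d)^2 is a perfect square in Q — but 193·287 = 55391 is not a perfect square (since 193 and 287 are distinct squarefree integers). Contradiction. Hence √287 ∉ Q(√193), so x^2 - 287 stays irreducible over Q(√193) and [Q(√193, √287) : Q(√193)] = 2. By the tower law, [Q(√193, √287) : Q] = 2 · 2 = 4.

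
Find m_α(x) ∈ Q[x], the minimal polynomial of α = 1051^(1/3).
m_α(x) = x^3 - 1051

α satisfies α^3 = 1051, so x^3 - 1051 annihilates α. By the rational root test, a rational root p/q (in lowest terms) of x^3 - 1051 would satisfy p^3 = 1051 q^3, forcing q = 1 and p^3 = 1051; but 1051 is not a perfect cube, contradiction. A monic cubic over Q with no rational root is irreducible (any nontrivial factorization would include a linear factor). Hence x^3 - 1051 is the minimal polynomial of α, and in particular [Q(α):Q] = 3.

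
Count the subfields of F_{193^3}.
F_{193^3} has 2 subfields

The subfields of F_{p^n} are exactly the fields F_{p^d} for d | n (each is the fixed field of the unique index-d subgroup of Gal(F_{p^n}/F_p) ≅ Z/nZ). The divisors of n = 3 are {1, 3}, giving 2 subfields: F_{193^1}, F_{193^3}.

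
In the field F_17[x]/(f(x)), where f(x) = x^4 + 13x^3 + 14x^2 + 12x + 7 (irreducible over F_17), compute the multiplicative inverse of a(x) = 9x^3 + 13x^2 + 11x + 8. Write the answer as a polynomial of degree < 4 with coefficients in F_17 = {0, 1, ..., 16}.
a(x)^(-1) ≡ 14x^3 + 7x^2 + 2x + 12 (mod f(x))

Since f is irreducible over F_17, F_17[x]/(f) is a field and a(x) ≠ 0 has an inverse. Apply the extended Euclidean algorithm to f(x) and a(x) in F_17[x]: f(x) = (2x + 8)·a(x) + (7x^2 + 10x + 11);  a(x) = (11x + 8)·(7x^2 + 10x + 11) + (14x + 5);  (7x^2 + 10x + 11) = (9x + 6)·(14x + 5) + (15). The last nonzero remainder is the constant 15 = gcd(f, a) in F_17. Back-substituting through the division chain expresses 15 = s(x)·a(x) + t(x)·f(x) with s(x) ≡ 6x^3 + 3x^2 + 13x + 10 (mod f), so (6x^3 + 3x^2 + 13x + 10)·a(x) ≡ 15 (mod f). Multiplying by 15^(-1) ≡ 8 in F_17 gives a(x)^(-1) ≡ 8·(6x^3 + 3x^2 + 13x + 10) ≡ 14x^3 + 7x^2 + 2x + 12 (mod f). Check: (9x^3 + 13x^2 + 11x + 8)·(14x^3 + 7x^2 + 2x + 12) = 7x^6 + 7x^5 + 8x^4 + 13x^2 + 12x + 11 ≡ 1 (mod x^4 + 13x^3 + 14x^2 + 12x + 7).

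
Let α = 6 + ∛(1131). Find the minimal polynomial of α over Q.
m_α(x) = x^3 - 18x^2 + 108x - 1347

Set β = α - 6 = ∛(1131), so β^3 = 1131. Then (α - 6)^3 - 1131 = 0, i.e. α is a root of g(x) = (x - 6)^3 - 1131 = x^3 - 18x^2 + 108x - 1347. Since g(x) = h(x - 6) where h(x) = x^3 - 1131, and h is irreducible over Q (because 1131 is not a perfect cube, so h has no rational root, and a monic cubic with no rational root is irreducible), g is also irreducible (irreducibility is preserved under the substitution x → x - 6). Hence m_α(x) = x^3 - 18x^2 + 108x - 1347.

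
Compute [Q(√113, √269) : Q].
[Q(√113, √269) : Q] = 4

[Q(√113):Q] = 2 (min poly x^2 - 113, irreducible since 113 is squarefree > 1). For the top step, suppose √269 ∈ Q(√113), say √269 = c + d√113 with c, d ∈ Q. Squaring: 269 = c^2 + 113d^2 + 2cd√113. Since √113 ∉ Q this forces 2cd = 0. If d = 0 then √269 = c ∈ Q, contradicting 269 squarefree > 1. If c = 0 then 269 = 113d^2, so 113·269 = (113d)^2 is a perfect square in Q — but 113·269 = 30397 is not a perfect square (since 113 and 269 are distinct squarefree integers). Contradiction. Hence √269 ∉ Q(√113), so x^2 - 269 stays irreducible over Q(√113) and [Q(√113, √269) : Q(√113)] = 2. By the tower law, [Q(√113, √269) : Q] = 2 · 2 = 4.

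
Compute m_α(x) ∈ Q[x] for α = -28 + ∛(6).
m_α(x) = x^3 + 84x^2 + 2352x + 21946

Set β = α + 28 = ∛(6), so β^3 = 6. Then (α + 28)^3 - 6 = 0, i.e. α is a root of g(x) = (x + 28)^3 - 6 = x^3 + 84x^2 + 2352x + 21946. Since g(x) = h(x + 28) where h(x) = x^3 - 6, and h is irreducible over Q (because 6 is not a perfect cube, so h has no rational root, and a monic cubic with no rational root is irreducible), g is also irreducible (irreducibility is preserved under the substitution x → x + 28). Hence m_α(x) = x^3 + 84x^2 + 2352x + 21946.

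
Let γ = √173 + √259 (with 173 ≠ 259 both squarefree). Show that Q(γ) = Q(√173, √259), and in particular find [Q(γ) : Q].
[Q(γ) : Q] = 4 (equivalently, Q(γ) = Q(√173, √259))

Obviously Q(γ) ⊆ Q(√173, √259), and [Q(√173, √259):Q] = 4 (since 173, 259 are distinct squarefree integers > 1 with 44807 not a perfect square). To show equality we compute the minimal polynomial of γ. From γ = √173 + √259: γ^2 = 173 + 2√(44807) + 259 = 432 + 2√(44807), so γ^2 - 432 = 2√(44807); squaring, (γ^2 - 432)^2 = 4·44807, i.e. γ^4 - 864γ^2 + 186624 - 179228 = 0, i.e. γ^4 - 864γ^2 + 7396 = 0. So γ is a root of x^4 - 864x^2 + 7396. This polynomial is irreducible over Q: it has no rational root (each ±√173 ± √259 is irrational), and any factorization into two quadratics over Q would force √(44807) ∈ Q (pairing opposite roots) or √173, √259 ∈ Q (other pairings), all impossible. Hence [Q(γ):Q] = 4 = [Q(√173, √259):Q], so Q(γ) = Q(√173, √259).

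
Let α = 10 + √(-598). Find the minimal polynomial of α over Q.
m_α(x) = x^2 - 20x + 698

From α - 10 = √(-598), squaring gives (α - 10)^2 = -598, i.e. α^2 - 20α + 100 = -598, so α^2 - 20α + 698 = 0. The discriminant of x^2 - 20x + 698 is (-20)^2 - 4·(698) = 400 - 2792 = -2392, and 4·(-598) is not a perfect square in Q since -598 is squarefree and ≠ 1. Hence x^2 - 20x + 698 is irreducible over Q and is the minimal polynomial of α.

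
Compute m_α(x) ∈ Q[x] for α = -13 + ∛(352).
m_α(x) = x^3 + 39x^2 + 507x + 1845

Set β = α + 13 = ∛(352), so β^3 = 352. Then (α + 13)^3 - 352 = 0, i.e. α is a root of g(x) = (x + 13)^3 - 352 = x^3 + 39x^2 + 507x + 1845. Since g(x) = h(x + 13) where h(x) = x^3 - 352, and h is irreducible over Q (because 352 is not a perfect cube, so h has no rational root, and a monic cubic with no rational root is irreducible), g is also irreducible (irreducibility is preserved under the substitution x → x + 13). Hence m_α(x) = x^3 + 39x^2 + 507x + 1845.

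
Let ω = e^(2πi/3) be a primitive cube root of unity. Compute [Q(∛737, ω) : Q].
[Q(∛737, ω) : Q] = 6

[Q(∛737):Q] = 3 (min poly x^3 - 737, irreducible since 737 is not a perfect cube). [Q(ω):Q] = 2 (min poly x^2 + x + 1). Since Q(∛737) ⊂ R and ω ∉ R, we have ω ∉ Q(∛737), so x^2 + x + 1 remains irreducible over Q(∛737) and [Q(∛737, ω) : Q(∛737)] = 2. By the tower law, [Q(∛737, ω) : Q] = 3 · 2 = 6. (In fact Q(∛737, ω) is the splitting field of x^3 - 737 over Q.)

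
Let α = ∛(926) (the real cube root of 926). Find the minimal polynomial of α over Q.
m_α(x) = x^3 - 926

α satisfies α^3 = 926, so x^3 - 926 annihilates α. By the rational root test, a rational root p/q (in lowest terms) of x^3 - 926 would satisfy p^3 = 926 q^3, forcing q = 1 and p^3 = 926; but 926 is not a perfect cube, contradiction. A monic cubic over Q with no rational root is irreducible (any nontrivial factorization would include a linear factor). Hence x^3 - 926 is the minimal polynomial of α, and in particular [Q(α):Q] = 3.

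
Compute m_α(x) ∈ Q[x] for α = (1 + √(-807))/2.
m_α(x) = x^2 - x + 202

From 2α - 1 = √(-807), squaring gives (2α - 1)^2 = -807, i.e. 4α^2 - 4α + 1 = -807, so α^2 - α + (1 + 807)/4 = 0. Since -807 ≡ 1 (mod 4), (1 + 807)/4 = 202 ∈ Z. The polynomial x^2 - x + 202 has discriminant 1 - 4·(202) = -807, which is not a perfect square in Q (d = -807 is squarefree and ≠ 1), so x^2 - x + 202 is irreducible over Q. It is the minimal polynomial of α.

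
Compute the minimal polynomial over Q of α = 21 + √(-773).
m_α(x) = x^2 - 42x + 1214

From α - 21 = √(-773), squaring gives (α - 21)^2 = -773, i.e. α^2 - 42α + 441 = -773, so α^2 - 42α + 1214 = 0. The discriminant of x^2 - 42x + 1214 is (-42)^2 - 4·(1214) = 1764 - 4856 = -3092, and 4·(-773) is not a perfect square in Q since -773 is squarefree and ≠ 1. Hence x^2 - 42x + 1214 is irreducible over Q and is the minimal polynomial of α.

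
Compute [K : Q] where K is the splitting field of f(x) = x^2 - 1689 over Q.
[K : Q] = 2

f(x) = x^2 - 1689 factors as (x - √1689)(x + √1689). The splitting field is K = Q(√1689). Since 1689 is squarefree and > 1, it is not a perfect square, so x^2 - 1689 is irreducible over Q and [Q(√1689) : Q] = 2. Hence [K : Q] = 2.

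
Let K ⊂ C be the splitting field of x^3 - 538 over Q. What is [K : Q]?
[K : Q] = 6

The roots of x^3 - 538 are ∛538, ω∛538, ω^2∛538 where ω = e^(2πi/3) is a primitive cube root of unity, so K = Q(∛538, ω). Now [Q(∛538):Q] = 3 (since 538 is not a perfect cube, x^3 - 538 is irreducible) and [Q(ω):Q] = 2. Both 2 and 3 divide [K:Q], and [K:Q] ≤ 3·2 = 6, so [K:Q] = 6. (Equivalently: Q(∛538) ⊂ R but ω ∉ R, so [K : Q(∛538)] = 2.)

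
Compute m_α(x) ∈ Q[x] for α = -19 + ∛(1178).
m_α(x) = x^3 + 57x^2 + 1083x + 5681

Set β = α + 19 = ∛(1178), so β^3 = 1178. Then (α + 19)^3 - 1178 = 0, i.e. α is a root of g(x) = (x + 19)^3 - 1178 = x^3 + 57x^2 + 1083x + 5681. Since g(x) = h(x + 19) where h(x) = x^3 - 1178, and h is irreducible over Q (because 1178 is not a perfect cube, so h has no rational root, and a monic cubic with no rational root is irreducible), g is also irreducible (irreducibility is preserved under the substitution x → x + 19). Hence m_α(x) = x^3 + 57x^2 + 1083x + 5681.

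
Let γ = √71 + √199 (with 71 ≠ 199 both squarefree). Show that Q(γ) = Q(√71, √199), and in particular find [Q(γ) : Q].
[Q(γ) : Q] = 4 (equivalently, Q(γ) = Q(√71, √199))

Obviously Q(γ) ⊆ Q(√71, √199), and [Q(√71, √199):Q] = 4 (since 71, 199 are distinct squarefree integers > 1 with 14129 not a perfect square). To show equality we compute the minimal polynomial of γ. From γ = √71 + √199: γ^2 = 71 + 2√(14129) + 199 = 270 + 2√(14129), so γ^2 - 270 = 2√(14129); squaring, (γ^2 - 270)^2 = 4·14129, i.e. γ^4 - 540γ^2 + 72900 - 56516 = 0, i.e. γ^4 - 540γ^2 + 16384 = 0. So γ is a root of x^4 - 540x^2 + 16384. This polynomial is irreducible over Q: it has no rational root (each ±√71 ± √199 is irrational), and any factorization into two quadratics over Q would force √(14129) ∈ Q (pairing opposite roots) or √71, √199 ∈ Q (other pairings), all impossible. Hence [Q(γ):Q] = 4 = [Q(√71, √199):Q], so Q(γ) = Q(√71, √199).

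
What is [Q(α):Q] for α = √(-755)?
[Q(α):Q] = 2

[Q(α):Q] equals the degree of the minimal polynomial of α. Here α^2 = -755 and x^2 + 755 is irreducible (d = -755 is squarefree, ≠ 1, hence not a square), so deg(m_α) = 2. Thus [Q(α):Q] = 2.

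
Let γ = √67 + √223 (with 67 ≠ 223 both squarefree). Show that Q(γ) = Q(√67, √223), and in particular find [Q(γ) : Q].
[Q(γ) : Q] = 4 (equivalently, Q(γ) = Q(√67, √223))

Obviously Q(γ) ⊆ Q(√67, √223), and [Q(√67, √223):Q] = 4 (since 67, 223 are distinct squarefree integers > 1 with 14941 not a perfect square). To show equality we compute the minimal polynomial of γ. From γ = √67 + √223: γ^2 = 67 + 2√(14941) + 223 = 290 + 2√(14941), so γ^2 - 290 = 2√(14941); squaring, (γ^2 - 290)^2 = 4·14941, i.e. γ^4 - 580γ^2 + 84100 - 59764 = 0, i.e. γ^4 - 580γ^2 + 24336 = 0. So γ is a root of x^4 - 580x^2 + 24336. This polynomial is irreducible over Q: it has no rational root (each ±√67 ± √223 is irrational), and any factorization into two quadratics over Q would force √(14941) ∈ Q (pairing opposite roots) or √67, √223 ∈ Q (other pairings), all impossible. Hence [Q(γ):Q] = 4 = [Q(√67, √223):Q], so Q(γ) = Q(√67, √223).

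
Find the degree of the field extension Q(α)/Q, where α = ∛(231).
[Q(α):Q] = 3

The minimal polynomial of α is x^3 - 231, irreducible over Q since 231 is not a perfect cube (so x^3 - 231 has no rational root). Hence [Q(α):Q] = deg(m_α) = 3.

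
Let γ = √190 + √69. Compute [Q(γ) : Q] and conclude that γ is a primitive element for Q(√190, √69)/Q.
[Q(γ) : Q] = 4 (equivalently, Q(γ) = Q(√190, √69))

Obviously Q(γ) ⊆ Q(√190, √69), and [Q(√190, √69):Q] = 4 (since 190, 69 are distinct squarefree integers > 1 with 13110 not a perfect square). To show equality we compute the minimal polynomial of γ. From γ = √190 + √69: γ^2 = 190 + 2√(13110) + 69 = 259 + 2√(13110), so γ^2 - 259 = 2√(13110); squaring, (γ^2 - 259)^2 = 4·13110, i.e. γ^4 - 518γ^2 + 67081 - 52440 = 0, i.e. γ^4 - 518γ^2 + 14641 = 0. So γ is a root of x^4 - 518x^2 + 14641. This polynomial is irreducible over Q: it has no rational root (each ±√190 ± √69 is irrational), and any factorization into two quadratics over Q would force √(13110) ∈ Q (pairing opposite roots) or √190, √69 ∈ Q (other pairings), all impossible. Hence [Q(γ):Q] = 4 = [Q(√190, √69):Q], so Q(γ) = Q(√190, √69).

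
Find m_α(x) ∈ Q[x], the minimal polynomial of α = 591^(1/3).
m_α(x) = x^3 - 591

α satisfies α^3 = 591, so x^3 - 591 annihilates α. By the rational root test, a rational root p/q (in lowest terms) of x^3 - 591 would satisfy p^3 = 591 q^3, forcing q = 1 and p^3 = 591; but 591 is not a perfect cube, contradiction. A monic cubic over Q with no rational root is irreducible (any nontrivial factorization would include a linear factor). Hence x^3 - 591 is the minimal polynomial of α, and in particular [Q(α):Q] = 3.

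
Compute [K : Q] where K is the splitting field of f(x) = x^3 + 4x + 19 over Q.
[K : Q] = 6

By the rational root test, any rational root of the monic integer polynomial f(x) = x^3 + 4x + 19 must be an integer dividing the constant term 19, i.e. one of ±{1, 19}. Evaluating: f(1) = 24, f(-1) = 14, f(19) = 6954, f(-19) = -6916; none is 0, so f has no rational root and is therefore irreducible over Q (a cubic with no linear factor over a field is irreducible). For an irreducible cubic, the Galois group is A_3 or S_3 according as the discriminant disc(f) = -4a^3 - 27b^2 = -4·(4)^3 - 27·(19)^2 = -10003 is or is not a square in Q. Here disc(f) = -10003 is not a perfect square in Q, so the Galois group of f over Q is not contained in A_3 and must be all of S_3. The splitting field has degree |S_3| = 6 over Q, so [K : Q] = 6.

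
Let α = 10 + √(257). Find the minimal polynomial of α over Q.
m_α(x) = x^2 - 20x - 157

From α - 10 = √(257), squaring gives (α - 10)^2 = 257, i.e. α^2 - 20α + 100 = 257, so α^2 - 20α - 157 = 0. The discriminant of x^2 - 20x - 157 is (-20)^2 - 4·(-157) = 400 + 628 = 1028, and 4·(257) is not a perfect square in Q since 257 is squarefree and ≠ 1. Hence x^2 - 20x - 157 is irreducible over Q and is the minimal polynomial of α.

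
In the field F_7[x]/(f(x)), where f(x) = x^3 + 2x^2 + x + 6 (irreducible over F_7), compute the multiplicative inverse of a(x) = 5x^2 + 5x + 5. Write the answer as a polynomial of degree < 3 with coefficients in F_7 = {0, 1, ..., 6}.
a(x)^(-1) ≡ 6x^2 + 2 (mod f(x))

Since f is irreducible over F_7, F_7[x]/(f) is a field and a(x) ≠ 0 has an inverse. Apply the extended Euclidean algorithm to f(x) and a(x) in F_7[x]: f(x) = (3x + 3)·a(x) + (6x + 5);  a(x) = (2x + 5)·(6x + 5) + (1). The last nonzero remainder is the constant 1 = gcd(f, a) in F_7. Back-substituting through the division chain expresses 1 = s(x)·a(x) + t(x)·f(x) with s(x) ≡ 6x^2 + 2 (mod f), so a(x)^(-1) ≡ s(x) = 6x^2 + 2 (mod f). Check: (5x^2 + 5x + 5)·(6x^2 + 2) = 2x^4 + 2x^3 + 5x^2 + 3x + 3 ≡ 1 (mod x^3 + 2x^2 + x + 6).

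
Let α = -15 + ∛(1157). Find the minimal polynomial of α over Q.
m_α(x) = x^3 + 45x^2 + 675x + 2218

Set β = α + 15 = ∛(1157), so β^3 = 1157. Then (α + 15)^3 - 1157 = 0, i.e. α is a root of g(x) = (x + 15)^3 - 1157 = x^3 + 45x^2 + 675x + 2218. Since g(x) = h(x + 15) where h(x) = x^3 - 1157, and h is irreducible over Q (because 1157 is not a perfect cube, so h has no rational root, and a monic cubic with no rational root is irreducible), g is also irreducible (irreducibility is preserved under the substitution x → x + 15). Hence m_α(x) = x^3 + 45x^2 + 675x + 2218.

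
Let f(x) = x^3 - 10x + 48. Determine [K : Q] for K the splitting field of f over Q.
[K : Q] = 6

By the rational root test, any rational root of the monic integer polynomial f(x) = x^3 - 10x + 48 must be an integer dividing the constant term 48, i.e. one of ±{1, 2, 3, 4, 6, 8, 12, 16, 24, 48}. Evaluating: f(1) = 39, f(-1) = 57, f(2) = 36, f(-2) = 60, f(3) = 45, f(-3) = 51, f(4) = 72, f(-4) = 24, f(6) = 204, f(-6) = -108, f(8) = 480, f(-8) = -384, f(12) = 1656, f(-12) = -1560, f(16) = 3984, f(-16) = -3888, f(24) = 13632, f(-24) = -13536, f(48) = 110160, f(-48) = -110064; none is 0, so f has no rational root and is therefore irreducible over Q (a cubic with no linear factor over a field is irreducible). For an irreducible cubic, the Galois group is A_3 or S_3 according as the discriminant disc(f) = -4a^3 - 27b^2 = -4·(-10)^3 - 27·(48)^2 = -58208 is or is not a square in Q. Here disc(f) = -58208 is not a perfect square in Q, so the Galois group of f over Q is not contained in A_3 and must be all of S_3. The splitting field has degree |S_3| = 6 over Q, so [K : Q] = 6.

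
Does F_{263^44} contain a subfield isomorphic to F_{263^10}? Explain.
No: F_{263^10} is not a subfield of F_{263^44}

F_{p^m} embeds in F_{p^n} iff m | n. Here 10 ∤ 44 (since 44 = 4·10 + 4 with remainder 4 ≠ 0), so F_{263^10} is not a subfield of F_{263^44}. Equivalently: if it were, the tower law would give 10 = [F_{263^10}:F_263] dividing [F_{263^44}:F_263] = 44, contradiction.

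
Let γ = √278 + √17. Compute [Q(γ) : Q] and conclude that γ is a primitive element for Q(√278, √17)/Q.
[Q(γ) : Q] = 4 (equivalently, Q(γ) = Q(√278, √17))

Obviously Q(γ) ⊆ Q(√278, √17), and [Q(√278, √17):Q] = 4 (since 278, 17 are distinct squarefree integers > 1 with 4726 not a perfect square). To show equality we compute the minimal polynomial of γ. From γ = √278 + √17: γ^2 = 278 + 2√(4726) + 17 = 295 + 2√(4726), so γ^2 - 295 = 2√(4726); squaring, (γ^2 - 295)^2 = 4·4726, i.e. γ^4 - 590γ^2 + 87025 - 18904 = 0, i.e. γ^4 - 590γ^2 + 68121 = 0. So γ is a root of x^4 - 590x^2 + 68121. This polynomial is irreducible over Q: it has no rational root (each ±√278 ± √17 is irrational), and any factorization into two quadratics over Q would force √(4726) ∈ Q (pairing opposite roots) or √278, √17 ∈ Q (other pairings), all impossible. Hence [Q(γ):Q] = 4 = [Q(√278, √17):Q], so Q(γ) = Q(√278, √17).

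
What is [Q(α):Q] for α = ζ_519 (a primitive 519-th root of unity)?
[Q(α):Q] = 344

The minimal polynomial of ζ_519 over Q is the 519-th cyclotomic polynomial Φ_519(x), which is irreducible over Q and has degree φ(519) = 344. Hence [Q(α):Q] = φ(519) = 344.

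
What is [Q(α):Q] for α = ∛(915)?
[Q(α):Q] = 3

The minimal polynomial of α is x^3 - 915, irreducible over Q since 915 is not a perfect cube (so x^3 - 915 has no rational root). Hence [Q(α):Q] = deg(m_α) = 3.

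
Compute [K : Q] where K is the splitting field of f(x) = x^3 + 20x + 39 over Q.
[K : Q] = 6

By the rational root test, any rational root of the monic integer polynomial f(x) = x^3 + 20x + 39 must be an integer dividing the constant term 39, i.e. one of ±{1, 3, 13, 39}. Evaluating: f(1) = 60, f(-1) = 18, f(3) = 126, f(-3) = -48, f(13) = 2496, f(-13) = -2418, f(39) = 60138, f(-39) = -60060; none is 0, so f has no rational root and is therefore irreducible over Q (a cubic with no linear factor over a field is irreducible). For an irreducible cubic, the Galois group is A_3 or S_3 according as the discriminant disc(f) = -4a^3 - 27b^2 = -4·(20)^3 - 27·(39)^2 = -73067 is or is not a square in Q. Here disc(f) = -73067 is not a perfect square in Q, so the Galois group of f over Q is not contained in A_3 and must be all of S_3. The splitting field has degree |S_3| = 6 over Q, so [K : Q] = 6.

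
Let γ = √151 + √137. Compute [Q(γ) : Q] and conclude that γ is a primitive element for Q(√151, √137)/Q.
[Q(γ) : Q] = 4 (equivalently, Q(γ) = Q(√151, √137))

Obviously Q(γ) ⊆ Q(√151, √137), and [Q(√151, √137):Q] = 4 (since 151, 137 are distinct squarefree integers > 1 with 20687 not a perfect square). To show equality we compute the minimal polynomial of γ. From γ = √151 + √137: γ^2 = 151 + 2√(20687) + 137 = 288 + 2√(20687), so γ^2 - 288 = 2√(20687); squaring, (γ^2 - 288)^2 = 4·20687, i.e. γ^4 - 576γ^2 + 82944 - 82748 = 0, i.e. γ^4 - 576γ^2 + 196 = 0. So γ is a root of x^4 - 576x^2 + 196. This polynomial is irreducible over Q: it has no rational root (each ±√151 ± √137 is irrational), and any factorization into two quadratics over Q would force √(20687) ∈ Q (pairing opposite roots) or √151, √137 ∈ Q (other pairings), all impossible. Hence [Q(γ):Q] = 4 = [Q(√151, √137):Q], so Q(γ) = Q(√151, √137).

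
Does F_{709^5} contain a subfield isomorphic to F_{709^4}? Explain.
No: F_{709^4} is not a subfield of F_{709^5}

F_{p^m} embeds in F_{p^n} iff m | n. Here 4 ∤ 5 (since 5 = 1·4 + 1 with remainder 1 ≠ 0), so F_{709^4} is not a subfield of F_{709^5}. Equivalently: if it were, the tower law would give 4 = [F_{709^4}:F_709] dividing [F_{709^5}:F_709] = 5, contradiction.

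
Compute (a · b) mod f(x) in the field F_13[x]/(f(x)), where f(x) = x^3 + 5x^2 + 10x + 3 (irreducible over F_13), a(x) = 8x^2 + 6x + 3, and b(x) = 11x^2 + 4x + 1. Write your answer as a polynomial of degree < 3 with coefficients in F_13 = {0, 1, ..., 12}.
a · b ≡ 11x^2 + 2x + 2 (mod f(x))

Multiply in F_13[x]: a(x)·b(x) = (8x^2 + 6x + 3)·(11x^2 + 4x + 1) = 10x^4 + 7x^3 + 5x + 3. This has degree ≥ 3, so divide by f(x) over F_13: 10x^4 + 7x^3 + 5x + 3 = (10x + 9)·(x^3 + 5x^2 + 10x + 3) + (11x^2 + 2x + 2). Hence a·b ≡ 11x^2 + 2x + 2 (mod f). (F_13[x]/(f) is a field with 13^3 = 2197 elements since f is irreducible of degree 3.)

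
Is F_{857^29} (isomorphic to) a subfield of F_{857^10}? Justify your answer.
No: F_{857^29} is not a subfield of F_{857^10}

F_{p^m} embeds in F_{p^n} iff m | n. Here 29 ∤ 10 (since 10 = 0·29 + 10 with remainder 10 ≠ 0), so F_{857^29} is not a subfield of F_{857^10}. Equivalently: if it were, the tower law would give 29 = [F_{857^29}:F_857] dividing [F_{857^10}:F_857] = 10, contradiction.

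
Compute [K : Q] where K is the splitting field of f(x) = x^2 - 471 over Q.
[K : Q] = 2

f(x) = x^2 - 471 factors as (x - √471)(x + √471). The splitting field is K = Q(√471). Since 471 is squarefree and > 1, it is not a perfect square, so x^2 - 471 is irreducible over Q and [Q(√471) : Q] = 2. Hence [K : Q] = 2.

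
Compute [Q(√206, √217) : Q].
[Q(√206, √217) : Q] = 4

[Q(√206):Q] = 2 (min poly x^2 - 206, irreducible since 206 is squarefree > 1). For the top step, suppose √217 ∈ Q(√206), say √217 = c + d√206 with c, d ∈ Q. Squaring: 217 = c^2 + 206d^2 + 2cd√206. Since √206 ∉ Q this forces 2cd = 0. If d = 0 then √217 = c ∈ Q, contradicting 217 squarefree > 1. If c = 0 then 217 = 206d^2, so 206·217 = (206d)^2 is a perfect square in Q — but 206·217 = 44702 is not a perfect square (since 206 and 217 are distinct squarefree integers). Contradiction. Hence √217 ∉ Q(√206), so x^2 - 217 stays irreducible over Q(√206) and [Q(√206, √217) : Q(√206)] = 2. By the tower law, [Q(√206, √217) : Q] = 2 · 2 = 4.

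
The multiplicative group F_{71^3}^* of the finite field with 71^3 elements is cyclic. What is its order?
|F_{71^3}^*| = 357910

F_{71^3} has 71^3 = 357911 elements; its multiplicative group consists of all nonzero elements, so |F_{71^3}^*| = 357911 - 1 = 357910. (It is cyclic since any finite subgroup of the multiplicative group of a field is cyclic.)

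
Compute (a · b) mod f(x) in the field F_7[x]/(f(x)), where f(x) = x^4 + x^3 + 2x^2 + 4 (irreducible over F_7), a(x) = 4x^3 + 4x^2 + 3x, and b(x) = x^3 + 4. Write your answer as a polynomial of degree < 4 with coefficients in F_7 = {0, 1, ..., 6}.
a · b ≡ 3x^2 + 5x + 6 (mod f(x))

Multiply in F_7[x]: a(x)·b(x) = (4x^3 + 4x^2 + 3x)·(x^3 + 4) = 4x^6 + 4x^5 + 3x^4 + 2x^3 + 2x^2 + 5x. This has degree ≥ 4, so divide by f(x) over F_7: 4x^6 + 4x^5 + 3x^4 + 2x^3 + 2x^2 + 5x = (4x^2 + 2)·(x^4 + x^3 + 2x^2 + 4) + (3x^2 + 5x + 6). Hence a·b ≡ 3x^2 + 5x + 6 (mod f). (F_7[x]/(f) is a field with 7^4 = 2401 elements since f is irreducible of degree 4.)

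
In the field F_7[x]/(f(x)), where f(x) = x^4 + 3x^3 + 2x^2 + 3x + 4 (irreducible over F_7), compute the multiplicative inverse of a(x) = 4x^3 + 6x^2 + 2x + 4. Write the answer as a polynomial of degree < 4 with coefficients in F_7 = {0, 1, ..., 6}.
a(x)^(-1) ≡ 3x^3 + 4x^2 + 2x + 1 (mod f(x))

Since f is irreducible over F_7, F_7[x]/(f) is a field and a(x) ≠ 0 has an inverse. Apply the extended Euclidean algorithm to f(x) and a(x) in F_7[x]: f(x) = (2x + 3)·a(x) + (x^2 + 3x + 6);  a(x) = (4x + 1)·(x^2 + 3x + 6) + (3x + 5);  (x^2 + 3x + 6) = (5x + 2)·(3x + 5) + (3). The last nonzero remainder is the constant 3 = gcd(f, a) in F_7. Back-substituting through the division chain expresses 3 = s(x)·a(x) + t(x)·f(x) with s(x) ≡ 2x^3 + 5x^2 + 6x + 3 (mod f), so (2x^3 + 5x^2 + 6x + 3)·a(x) ≡ 3 (mod f). Multiplying by 3^(-1) ≡ 5 in F_7 gives a(x)^(-1) ≡ 5·(2x^3 + 5x^2 + 6x + 3) ≡ 3x^3 + 4x^2 + 2x + 1 (mod f). Check: (4x^3 + 6x^2 + 2x + 4)·(3x^3 + 4x^2 + 2x + 1) = 5x^6 + 6x^5 + 3x^4 + x^3 + 5x^2 + 3x + 4 ≡ 1 (mod x^4 + 3x^3 + 2x^2 + 3x + 4).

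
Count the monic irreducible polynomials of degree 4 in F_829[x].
There are 118074876210 monic irreducible polynomials of degree 4 over F_829

Each element of F_{829^4} that lies in no proper subfield is a root of exactly one monic irreducible of degree 4 over F_829, and each such polynomial has 4 distinct roots in F_{829^4}. By Möbius inversion the count is N_829(4) = (1/4) Σ_{d|4} μ(4/d) · 829^d = (1/4)(μ(4)·829^1 + μ(2)·829^2 + μ(1)·829^4) = 472299504840/4 = 118074876210.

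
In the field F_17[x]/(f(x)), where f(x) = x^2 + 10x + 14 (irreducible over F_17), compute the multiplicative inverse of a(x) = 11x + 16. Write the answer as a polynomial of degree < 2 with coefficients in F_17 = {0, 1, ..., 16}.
a(x)^(-1) ≡ 2x + 14 (mod f(x))

Since f is irreducible over F_17, F_17[x]/(f) is a field and a(x) ≠ 0 has an inverse. Apply the extended Euclidean algorithm to f(x) and a(x) in F_17[x]: f(x) = (14x + 13)·a(x) + (10). The last nonzero remainder is the constant 10 = gcd(f, a) in F_17. Back-substituting through the division chain expresses 10 = s(x)·a(x) + t(x)·f(x) with s(x) ≡ 3x + 4 (mod f), so (3x + 4)·a(x) ≡ 10 (mod f). Multiplying by 10^(-1) ≡ 12 in F_17 gives a(x)^(-1) ≡ 12·(3x + 4) ≡ 2x + 14 (mod f). Check: (11x + 16)·(2x + 14) = 5x^2 + 16x + 3 ≡ 1 (mod x^2 + 10x + 14).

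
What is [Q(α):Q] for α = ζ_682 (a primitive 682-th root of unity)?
[Q(α):Q] = 300

The minimal polynomial of ζ_682 over Q is the 682-th cyclotomic polynomial Φ_682(x), which is irreducible over Q and has degree φ(682) = 300. Hence [Q(α):Q] = φ(682) = 300.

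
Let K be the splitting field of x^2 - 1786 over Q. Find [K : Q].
[K : Q] = 2

f(x) = x^2 - 1786 factors as (x - √1786)(x + √1786). The splitting field is K = Q(√1786). Since 1786 is squarefree and > 1, it is not a perfect square, so x^2 - 1786 is irreducible over Q and [Q(√1786) : Q] = 2. Hence [K : Q] = 2.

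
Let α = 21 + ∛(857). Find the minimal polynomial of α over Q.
m_α(x) = x^3 - 63x^2 + 1323x - 10118

Set β = α - 21 = ∛(857), so β^3 = 857. Then (α - 21)^3 - 857 = 0, i.e. α is a root of g(x) = (x - 21)^3 - 857 = x^3 - 63x^2 + 1323x - 10118. Since g(x) = h(x - 21) where h(x) = x^3 - 857, and h is irreducible over Q (because 857 is not a perfect cube, so h has no rational root, and a monic cubic with no rational root is irreducible), g is also irreducible (irreducibility is preserved under the substitution x → x - 21). Hence m_α(x) = x^3 - 63x^2 + 1323x - 10118.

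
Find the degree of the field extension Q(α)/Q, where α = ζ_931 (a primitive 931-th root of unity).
[Q(α):Q] = 756

The minimal polynomial of ζ_931 over Q is the 931-th cyclotomic polynomial Φ_931(x), which is irreducible over Q and has degree φ(931) = 756. Hence [Q(α):Q] = φ(931) = 756.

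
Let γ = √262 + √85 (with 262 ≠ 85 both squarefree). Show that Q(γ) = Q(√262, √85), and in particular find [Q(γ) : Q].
[Q(γ) : Q] = 4 (equivalently, Q(γ) = Q(√262, √85))

Obviously Q(γ) ⊆ Q(√262, √85), and [Q(√262, √85):Q] = 4 (since 262, 85 are distinct squarefree integers > 1 with 22270 not a perfect square). To show equality we compute the minimal polynomial of γ. From γ = √262 + √85: γ^2 = 262 + 2√(22270) + 85 = 347 + 2√(22270), so γ^2 - 347 = 2√(22270); squaring, (γ^2 - 347)^2 = 4·22270, i.e. γ^4 - 694γ^2 + 120409 - 89080 = 0, i.e. γ^4 - 694γ^2 + 31329 = 0. So γ is a root of x^4 - 694x^2 + 31329. This polynomial is irreducible over Q: it has no rational root (each ±√262 ± √85 is irrational), and any factorization into two quadratics over Q would force √(22270) ∈ Q (pairing opposite roots) or √262, √85 ∈ Q (other pairings), all impossible. Hence [Q(γ):Q] = 4 = [Q(√262, √85):Q], so Q(γ) = Q(√262, √85).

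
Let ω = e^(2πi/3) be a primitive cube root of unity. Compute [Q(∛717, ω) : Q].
[Q(∛717, ω) : Q] = 6

[Q(∛717):Q] = 3 (min poly x^3 - 717, irreducible since 717 is not a perfect cube). [Q(ω):Q] = 2 (min poly x^2 + x + 1). Since Q(∛717) ⊂ R and ω ∉ R, we have ω ∉ Q(∛717), so x^2 + x + 1 remains irreducible over Q(∛717) and [Q(∛717, ω) : Q(∛717)] = 2. By the tower law, [Q(∛717, ω) : Q] = 3 · 2 = 6. (In fact Q(∛717, ω) is the splitting field of x^3 - 717 over Q.)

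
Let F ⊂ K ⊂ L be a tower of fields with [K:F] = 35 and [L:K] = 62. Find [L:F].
[L:F] = 2170

The tower law says that for any tower of field extensions F ⊂ K ⊂ L with finite degrees, [L:F] = [L:K] · [K:F]. Here this gives [L:F] = 62 · 35 = 2170.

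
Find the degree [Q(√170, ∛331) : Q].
[Q(√170, ∛331) : Q] = 6

Let L = Q(√170, ∛331). Since Q(√170) ⊂ L and [Q(√170):Q] = 2, the tower law gives 2 | [L:Q]. Likewise Q(∛331) ⊂ L with [Q(∛331):Q] = 3 (because 331 is not a perfect cube), so 3 | [L:Q]. As gcd(2,3) = 1, [L:Q] is divisible by 6. Conversely L is generated over Q by √170 and ∛331, so [L:Q] ≤ 2·3 = 6. Therefore [Q(√170, ∛331) : Q] = 6.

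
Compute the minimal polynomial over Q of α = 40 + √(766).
m_α(x) = x^2 - 80x + 834

From α - 40 = √(766), squaring gives (α - 40)^2 = 766, i.e. α^2 - 80α + 1600 = 766, so α^2 - 80α + 834 = 0. The discriminant of x^2 - 80x + 834 is (-80)^2 - 4·(834) = 6400 - 3336 = 3064, and 4·(766) is not a perfect square in Q since 766 is squarefree and ≠ 1. Hence x^2 - 80x + 834 is irreducible over Q and is the minimal polynomial of α.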